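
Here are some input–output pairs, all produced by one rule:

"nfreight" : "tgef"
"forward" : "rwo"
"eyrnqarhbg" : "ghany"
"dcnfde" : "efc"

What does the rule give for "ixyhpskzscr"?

In each case the input is transformed by: keep every other character starting from the second (positions 2nd, 4th, 6th, ...), then reverse the string.
Applying that to "ixyhpskzscr" gives "czshx".
(Check on "dcnfde": → "cfe" → "efc" ✓)

czshx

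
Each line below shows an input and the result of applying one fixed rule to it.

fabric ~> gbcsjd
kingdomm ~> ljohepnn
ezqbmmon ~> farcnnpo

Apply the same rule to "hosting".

iptujoh

In each case the input is transformed by: shift every letter 1 place forward in the alphabet (wrapping around).
Applying that to "hosting" gives "iptujoh".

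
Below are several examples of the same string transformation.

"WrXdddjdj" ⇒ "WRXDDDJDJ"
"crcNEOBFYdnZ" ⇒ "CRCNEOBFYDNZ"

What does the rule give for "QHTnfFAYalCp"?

Each output is the input with this applied: convert every letter to uppercase.
For "QHTnfFAYalCp" the result is "QHTNFFAYALCP".

QHTNFFAYALCP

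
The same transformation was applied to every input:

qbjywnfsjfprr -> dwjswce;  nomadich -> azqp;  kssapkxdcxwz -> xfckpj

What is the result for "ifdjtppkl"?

vqgcy

Rule — keep every other character starting from the first (positions 1st, 3rd, 5th, ...), then shift every letter 13 places forward in the alphabet (wrapping around) — i.e. ROT13.
Applying both steps to "ifdjtppkl": "idtpl", then "vqgcy".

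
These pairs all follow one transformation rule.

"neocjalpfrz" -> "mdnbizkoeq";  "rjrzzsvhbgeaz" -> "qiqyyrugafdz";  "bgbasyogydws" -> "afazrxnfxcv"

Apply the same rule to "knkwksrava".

jmjvjrqzu

In each case the input is transformed by: shift every letter 1 place backward in the alphabet (wrapping around), then delete the last character.
Starting from "knkwksrava": after the first operation, "jmjvjrqzuz"; after the second, "jmjvjrqzu".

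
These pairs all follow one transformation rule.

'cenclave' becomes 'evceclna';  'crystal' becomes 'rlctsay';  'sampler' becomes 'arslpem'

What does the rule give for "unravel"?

nluvaer

The rule is to swap each adjacent pair of characters (1↔2, 3↔4, ...), then take characters alternately from the front and the back (1st, last, 2nd, 2nd-last, ...).
"unravel" → "nluvaer".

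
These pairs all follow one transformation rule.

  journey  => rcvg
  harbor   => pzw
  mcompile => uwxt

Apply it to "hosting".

paqo

What's happening: shift every letter 8 places forward in the alphabet (wrapping around), then keep every other character starting from the first (positions 1st, 3rd, 5th, ...).
Applying both steps to "hosting": "pwabqvo", then "paqo".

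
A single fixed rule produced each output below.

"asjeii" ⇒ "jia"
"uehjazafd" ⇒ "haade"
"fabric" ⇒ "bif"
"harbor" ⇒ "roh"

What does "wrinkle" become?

Each output is the input with this applied: move the first 2 characters to the end (rotate left by 2), then keep every other character starting from the first (positions 1st, 3rd, 5th, ...).
For "wrinkle", step one produces "inklewr"; step two turns that into "iker".

iker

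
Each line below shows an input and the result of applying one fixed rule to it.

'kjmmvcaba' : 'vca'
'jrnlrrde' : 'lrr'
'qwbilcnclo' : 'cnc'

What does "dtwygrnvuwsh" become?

Looking at the pairs, the operation is to delete the last 2 characters, then keep only the last 3 characters.
Starting from "dtwygrnvuwsh": after the first operation, "dtwygrnvuw"; after the second, "vuw".
(Check on "jrnlrrde": → "jrnlrr" → "lrr" ✓)

vuw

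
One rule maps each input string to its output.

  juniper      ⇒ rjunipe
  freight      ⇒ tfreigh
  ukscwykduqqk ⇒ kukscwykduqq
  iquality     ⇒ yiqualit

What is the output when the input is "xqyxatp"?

pxqyxat

In each case the input is transformed by: move the last character to the front.
Doing the same to "xqyxatp": "pxqyxat".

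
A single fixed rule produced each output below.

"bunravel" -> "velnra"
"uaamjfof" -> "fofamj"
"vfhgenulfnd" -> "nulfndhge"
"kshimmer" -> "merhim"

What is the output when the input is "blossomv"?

omvoss

The pattern: delete the first 2 characters, then move the first 3 characters to the end (rotate left by 3).
Starting from "blossomv": after the first operation, "ossomv"; after the second, "omvoss".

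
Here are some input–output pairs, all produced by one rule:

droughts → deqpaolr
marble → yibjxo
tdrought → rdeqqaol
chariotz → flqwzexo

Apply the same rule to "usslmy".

The rule is to shift every letter 3 places backward in the alphabet (wrapping around), then swap the front and back halves of the string.
Applying both steps to "usslmy": "rppijv", then "ijvrpp".
(Check on "marble": → "jxoyib" → "yibjxo" ✓)

ijvrpp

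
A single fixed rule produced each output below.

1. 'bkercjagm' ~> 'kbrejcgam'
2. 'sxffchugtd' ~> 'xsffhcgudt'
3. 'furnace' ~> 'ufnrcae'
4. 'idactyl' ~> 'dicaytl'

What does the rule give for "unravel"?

The rule is to swap each adjacent pair of characters (1↔2, 3↔4, ...).
Doing the same to "unravel": "nuarevl".

nuarevl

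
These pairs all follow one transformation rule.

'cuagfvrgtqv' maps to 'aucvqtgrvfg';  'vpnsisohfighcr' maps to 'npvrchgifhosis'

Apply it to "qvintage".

ivqegatn

Looking at the pairs, the operation is to move the first 3 characters to the end (rotate left by 3), then reverse the string.
On "qvintage": the first step gives "ntageqvi", and the second then gives "ivqegatn".
(Check on "vpnsisohfighcr": → "sisohfighcrvpn" → "npvrchgifhosis" ✓)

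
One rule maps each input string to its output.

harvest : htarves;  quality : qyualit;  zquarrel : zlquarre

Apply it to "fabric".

Looking at the pairs, the operation is to swap the first and last characters, then move the last character to the front.
On "fabric": the first step gives "cabrif", and the second then gives "fcabri".

fcabri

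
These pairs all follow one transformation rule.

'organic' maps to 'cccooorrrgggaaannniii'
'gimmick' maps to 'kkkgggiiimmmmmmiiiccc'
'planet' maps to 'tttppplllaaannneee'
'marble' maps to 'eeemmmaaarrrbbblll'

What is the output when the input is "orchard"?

In each case the input is transformed by: repeat every character 3 times, then move the last 3 characters to the front (rotate right by 3).
Starting from "orchard": after the first operation, "ooorrrccchhhaaarrrddd"; after the second, "dddooorrrccchhhaaarrr".

dddooorrrccchhhaaarrr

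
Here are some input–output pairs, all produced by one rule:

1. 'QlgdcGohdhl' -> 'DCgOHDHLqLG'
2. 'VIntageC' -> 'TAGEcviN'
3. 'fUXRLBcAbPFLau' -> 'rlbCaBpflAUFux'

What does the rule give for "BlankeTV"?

What's happening: move the first 3 characters to the end (rotate left by 3), then flip the case of every letter.
For "BlankeTV", step one produces "nkeTVBla"; step two turns that into "NKEtvbLA".

NKEtvbLA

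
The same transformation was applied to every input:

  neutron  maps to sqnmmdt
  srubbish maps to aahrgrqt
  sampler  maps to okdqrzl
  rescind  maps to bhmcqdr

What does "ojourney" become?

Rule — move the first 3 characters to the end (rotate left by 3), then shift every letter 1 place backward in the alphabet (wrapping around).
For "ojourney", step one produces "urneyojo"; step two turns that into "tqmdxnin".
(Check on "rescind": → "cindres" → "bhmcqdr" ✓)

tqmdxnin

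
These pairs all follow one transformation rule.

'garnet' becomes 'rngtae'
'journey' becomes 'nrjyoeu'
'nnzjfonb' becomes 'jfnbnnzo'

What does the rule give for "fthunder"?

Rule — take characters alternately from the front and the back (1st, last, 2nd, 2nd-last, ...), then move the last 2 characters to the front (rotate right by 2).
On "fthunder" that produces "unfrtehd".
(Check on "nnzjfonb": → "nbnnzojf" → "jfnbnnzo" ✓)

unfrtehd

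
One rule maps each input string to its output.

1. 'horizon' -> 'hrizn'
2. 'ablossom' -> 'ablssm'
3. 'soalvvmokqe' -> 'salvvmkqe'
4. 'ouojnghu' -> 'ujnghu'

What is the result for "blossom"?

blssm

What's happening: remove every "o".
Doing the same to "blossom": "blssm".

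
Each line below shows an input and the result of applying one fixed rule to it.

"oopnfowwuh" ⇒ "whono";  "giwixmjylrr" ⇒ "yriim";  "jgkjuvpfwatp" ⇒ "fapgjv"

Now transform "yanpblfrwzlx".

In each case the input is transformed by: keep every other character starting from the second (positions 2nd, 4th, 6th, ...), then move the first 3 characters to the end (rotate left by 3).
For "yanpblfrwzlx", step one produces "aplrzx"; step two turns that into "rzxapl".

rzxapl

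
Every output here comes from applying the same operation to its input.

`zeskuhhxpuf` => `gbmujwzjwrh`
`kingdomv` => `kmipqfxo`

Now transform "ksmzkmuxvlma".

Rule — swap each adjacent pair of characters (1↔2, 3↔4, ...), then shift every letter 2 places forward in the alphabet (wrapping around).
Doing the same to "ksmzkmuxvlma": "umboomzwnxco".

umboomzwnxco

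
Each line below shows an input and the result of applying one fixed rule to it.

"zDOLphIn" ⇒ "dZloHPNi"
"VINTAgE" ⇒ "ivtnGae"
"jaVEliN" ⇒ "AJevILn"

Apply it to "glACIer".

LGcaEiR

Each output is the input with this applied: flip the case of every letter, then swap each adjacent pair of characters (1↔2, 3↔4, ...).
Applying that to "glACIer" gives "LGcaEiR".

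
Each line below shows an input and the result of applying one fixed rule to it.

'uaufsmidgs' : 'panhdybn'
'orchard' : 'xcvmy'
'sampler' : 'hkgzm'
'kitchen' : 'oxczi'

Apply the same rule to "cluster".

pnozm

Rule — shift every letter 5 places backward in the alphabet (wrapping around), then delete the first 2 characters.
For "cluster", step one produces "xgpnozm"; step two turns that into "pnozm".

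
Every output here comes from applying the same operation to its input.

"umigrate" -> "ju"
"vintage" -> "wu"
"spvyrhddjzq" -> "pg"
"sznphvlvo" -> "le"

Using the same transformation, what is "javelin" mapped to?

Looking at the pairs, the operation is to shift every letter 10 places backward in the alphabet (wrapping around), then keep only the last 2 characters.
Applying both steps to "javelin": "zqlubyd", then "yd".

yd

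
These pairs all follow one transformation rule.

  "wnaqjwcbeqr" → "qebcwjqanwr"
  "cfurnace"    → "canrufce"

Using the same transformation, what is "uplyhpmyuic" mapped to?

iuymphylpuc

What's happening: move the last character to the front, then reverse the string.
On "uplyhpmyuic": the first step gives "cuplyhpmyui", and the second then gives "iuymphylpuc".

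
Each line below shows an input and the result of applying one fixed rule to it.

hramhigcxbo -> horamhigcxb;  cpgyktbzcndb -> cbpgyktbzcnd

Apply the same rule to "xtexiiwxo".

xotexiiwx

Each output is the input with this applied: swap the first and last characters, then move the last character to the front.
"xtexiiwxo" → "xotexiiwx".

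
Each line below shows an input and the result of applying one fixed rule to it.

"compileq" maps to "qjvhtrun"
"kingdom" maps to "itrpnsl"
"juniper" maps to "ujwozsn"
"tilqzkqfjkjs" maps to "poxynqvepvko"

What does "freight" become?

lmykwjn

The rule is to move the last 3 characters to the front (rotate right by 3), then shift every letter 5 places forward in the alphabet (wrapping around).
Working it through for "freight": intermediate "ghtfrei", final "lmykwjn".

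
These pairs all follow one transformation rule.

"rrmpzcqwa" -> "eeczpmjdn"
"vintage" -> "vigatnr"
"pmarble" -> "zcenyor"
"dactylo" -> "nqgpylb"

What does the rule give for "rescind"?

repfavq

Looking at the pairs, the operation is to shift every letter 13 places forward in the alphabet (wrapping around) — i.e. ROT13, then swap each adjacent pair of characters (1↔2, 3↔4, ...).
Working it through for "rescind": intermediate "erfpvaq", final "repfavq".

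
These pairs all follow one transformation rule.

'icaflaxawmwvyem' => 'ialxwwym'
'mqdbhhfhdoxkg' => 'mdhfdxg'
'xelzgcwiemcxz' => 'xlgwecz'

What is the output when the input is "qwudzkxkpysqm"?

Looking at the pairs, the operation is to keep every other character starting from the first (positions 1st, 3rd, 5th, ...).
So "qwudzkxkpysqm" becomes "quzxpsm".

quzxpsm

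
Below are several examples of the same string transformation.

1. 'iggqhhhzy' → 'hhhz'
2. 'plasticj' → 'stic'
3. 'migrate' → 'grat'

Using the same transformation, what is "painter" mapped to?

Looking at the pairs, the operation is to move the last character to the front, then keep only the last 4 characters.
On "painter": the first step gives "rpainte", and the second then gives "inte".

inte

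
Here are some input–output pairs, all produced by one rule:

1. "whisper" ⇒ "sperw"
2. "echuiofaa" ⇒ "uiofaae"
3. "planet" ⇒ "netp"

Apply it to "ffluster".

usterf

The rule is to move the first 3 characters to the end (rotate left by 3), then delete the last 2 characters.
Applying both steps to "ffluster": "usterffl", then "usterf".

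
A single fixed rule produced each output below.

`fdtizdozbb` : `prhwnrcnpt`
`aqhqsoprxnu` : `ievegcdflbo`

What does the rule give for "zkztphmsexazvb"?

pynhdvagslonjn

The rule is to shift every letter 12 places backward in the alphabet (wrapping around), then swap the first and last characters.
Applying both steps to "zkztphmsexazvb": "nynhdvagslonjp", then "pynhdvagslonjn".
(Check on "fdtizdozbb": → "trhwnrcnpp" → "prhwnrcnpt" ✓)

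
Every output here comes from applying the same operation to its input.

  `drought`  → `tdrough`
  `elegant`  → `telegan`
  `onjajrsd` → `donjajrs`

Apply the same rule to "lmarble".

elmarbl

In each case the input is transformed by: move the last character to the front.
Applying that to "lmarble" gives "elmarbl".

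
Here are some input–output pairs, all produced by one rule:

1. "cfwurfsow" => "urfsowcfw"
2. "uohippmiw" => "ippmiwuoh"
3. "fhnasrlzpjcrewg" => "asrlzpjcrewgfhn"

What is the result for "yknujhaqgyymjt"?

ujhaqgyymjtykn

The pattern: move the first 3 characters to the end (rotate left by 3).
On "yknujhaqgyymjt" that produces "ujhaqgyymjtykn".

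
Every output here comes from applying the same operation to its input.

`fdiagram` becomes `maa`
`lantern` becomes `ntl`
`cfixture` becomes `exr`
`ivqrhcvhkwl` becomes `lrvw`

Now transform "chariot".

trc

The pattern: swap the first and last characters, then keep one character in every 3, starting at position 1 (positions 1st, 4th, 7th, ...).
For "chariot", step one produces "tharioc"; step two turns that into "trc".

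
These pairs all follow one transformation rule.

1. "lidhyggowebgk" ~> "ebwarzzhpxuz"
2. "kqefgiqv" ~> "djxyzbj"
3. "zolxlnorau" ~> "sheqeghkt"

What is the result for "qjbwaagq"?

jcupttz

The transformation: delete the last character, then shift every letter 7 places backward in the alphabet (wrapping around).
On "qjbwaagq" that produces "jcupttz".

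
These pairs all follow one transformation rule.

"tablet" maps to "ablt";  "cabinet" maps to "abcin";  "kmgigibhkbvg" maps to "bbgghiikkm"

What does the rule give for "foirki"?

Rule — delete the last 2 characters, then sort the characters into alphabetical order.
On "foirki": the first step gives "foir", and the second then gives "fior".
(Check on "tablet": → "tabl" → "ablt" ✓)

fior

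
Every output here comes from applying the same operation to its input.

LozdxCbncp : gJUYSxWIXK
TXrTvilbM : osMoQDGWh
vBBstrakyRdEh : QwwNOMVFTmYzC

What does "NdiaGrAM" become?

Each output is the input with this applied: shift every letter 5 places backward in the alphabet (wrapping around), then flip the case of every letter.
So "NdiaGrAM" becomes "iYDVbMvh".

iYDVbMvh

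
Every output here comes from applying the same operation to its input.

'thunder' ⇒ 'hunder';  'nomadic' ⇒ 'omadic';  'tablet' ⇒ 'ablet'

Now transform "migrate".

Each output is the input with this applied: delete the first character.
For "migrate" the result is "igrate".

igrate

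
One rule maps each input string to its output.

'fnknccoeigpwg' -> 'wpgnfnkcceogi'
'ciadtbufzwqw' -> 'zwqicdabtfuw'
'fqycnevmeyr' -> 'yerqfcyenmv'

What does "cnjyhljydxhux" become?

Rule — swap each adjacent pair of characters (1↔2, 3↔4, ...), then move the last 3 characters to the front (rotate right by 3).
For "cnjyhljydxhux", step one produces "ncyjlhyjxduhx"; step two turns that into "uhxncyjlhyjxd".

uhxncyjlhyjxd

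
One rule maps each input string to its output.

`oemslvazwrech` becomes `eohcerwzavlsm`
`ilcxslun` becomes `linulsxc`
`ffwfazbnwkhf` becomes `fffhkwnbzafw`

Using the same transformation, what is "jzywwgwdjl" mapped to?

zjljdwgwwy

Each output is the input with this applied: reverse the string, then move the last 2 characters to the front (rotate right by 2).
"jzywwgwdjl" → "ljdwgwwyzj" → "zjljdwgwwy".
(Check on "ilcxslun": → "nulsxcli" → "linulsxc" ✓)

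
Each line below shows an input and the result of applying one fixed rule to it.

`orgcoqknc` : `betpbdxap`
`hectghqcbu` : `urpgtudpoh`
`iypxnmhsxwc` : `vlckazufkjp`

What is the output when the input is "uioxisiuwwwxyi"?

The pattern: shift every letter 13 places forward in the alphabet (wrapping around) — i.e. ROT13.
So "uioxisiuwwwxyi" becomes "hvbkvfvhjjjklv".

hvbkvfvhjjjklv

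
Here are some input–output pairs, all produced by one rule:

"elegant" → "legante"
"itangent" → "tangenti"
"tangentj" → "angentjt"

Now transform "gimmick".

In each case the input is transformed by: move the first character to the end.
On "gimmick" that produces "immickg".

immickg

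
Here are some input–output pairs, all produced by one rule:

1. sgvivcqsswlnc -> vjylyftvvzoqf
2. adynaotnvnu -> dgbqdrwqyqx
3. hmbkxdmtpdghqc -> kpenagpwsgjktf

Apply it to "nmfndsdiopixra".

What's happening: shift every letter 3 places forward in the alphabet (wrapping around).
For "nmfndsdiopixra" the result is "qpiqgvglrslaud".

qpiqgvglrslaud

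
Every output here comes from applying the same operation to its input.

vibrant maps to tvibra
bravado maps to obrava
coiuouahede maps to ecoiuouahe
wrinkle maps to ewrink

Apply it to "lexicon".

The transformation: move the last character to the front, then delete the last character.
On "lexicon" that produces "nlexic".

nlexic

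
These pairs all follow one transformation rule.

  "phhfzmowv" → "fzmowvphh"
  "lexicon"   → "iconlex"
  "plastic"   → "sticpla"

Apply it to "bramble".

Looking at the pairs, the operation is to move the first 3 characters to the end (rotate left by 3).
"bramble" → "mblebra".

mblebra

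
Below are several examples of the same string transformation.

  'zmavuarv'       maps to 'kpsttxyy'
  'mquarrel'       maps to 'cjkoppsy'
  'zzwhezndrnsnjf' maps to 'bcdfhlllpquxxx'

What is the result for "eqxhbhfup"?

cdffnosvz

The rule is to shift every letter 2 places backward in the alphabet (wrapping around), then sort the characters into alphabetical order.
On "eqxhbhfup" that produces "cdffnosvz".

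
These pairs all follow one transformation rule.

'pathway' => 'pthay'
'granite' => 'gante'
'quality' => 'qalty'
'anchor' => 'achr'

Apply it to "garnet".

grnt

Rule — double every character, then keep one character in every 3, starting at position 2 (positions 2nd, 5th, 8th, ...).
On "garnet": the first step gives "ggaarrnneett", and the second then gives "grnt".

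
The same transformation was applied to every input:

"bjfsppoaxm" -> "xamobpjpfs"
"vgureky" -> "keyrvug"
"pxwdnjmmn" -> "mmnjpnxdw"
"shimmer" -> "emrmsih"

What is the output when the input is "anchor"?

ohrcan

What's happening: move the last 2 characters to the front (rotate right by 2), then take characters alternately from the front and the back (1st, last, 2nd, 2nd-last, ...).
On "anchor" that produces "ohrcan".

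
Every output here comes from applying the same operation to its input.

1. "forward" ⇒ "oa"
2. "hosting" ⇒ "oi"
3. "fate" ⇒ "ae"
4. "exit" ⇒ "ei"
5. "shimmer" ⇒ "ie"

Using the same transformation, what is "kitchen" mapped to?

ie

Looking at the pairs, the operation is to keep only the vowels.
Applying that to "kitchen" gives "ie".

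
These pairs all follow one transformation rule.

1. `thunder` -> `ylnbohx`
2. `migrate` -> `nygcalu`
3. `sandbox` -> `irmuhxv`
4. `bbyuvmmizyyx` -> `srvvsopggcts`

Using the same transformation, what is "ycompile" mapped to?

fyswigjc

The transformation: move the last 2 characters to the front (rotate right by 2), then shift every letter 6 places backward in the alphabet (wrapping around).
Starting from "ycompile": after the first operation, "leycompi"; after the second, "fyswigjc".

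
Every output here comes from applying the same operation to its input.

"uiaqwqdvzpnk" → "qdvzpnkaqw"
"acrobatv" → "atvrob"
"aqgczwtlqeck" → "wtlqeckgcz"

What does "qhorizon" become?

Rule — delete the first 2 characters, then move the first 3 characters to the end (rotate left by 3).
"qhorizon" → "orizon" → "zonori".

zonori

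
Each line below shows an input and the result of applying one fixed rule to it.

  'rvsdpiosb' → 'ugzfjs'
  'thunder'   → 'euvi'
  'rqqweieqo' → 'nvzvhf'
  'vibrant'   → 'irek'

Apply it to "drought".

What's happening: delete the first 3 characters, then shift every letter 9 places backward in the alphabet (wrapping around).
Starting from "drought": after the first operation, "ught"; after the second, "lxyk".

lxyk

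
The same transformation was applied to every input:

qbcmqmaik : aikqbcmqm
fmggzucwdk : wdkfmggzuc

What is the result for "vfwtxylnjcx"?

jcxvfwtxyln

What's happening: move the last 3 characters to the front (rotate right by 3).
Applying that to "vfwtxylnjcx" gives "jcxvfwtxyln".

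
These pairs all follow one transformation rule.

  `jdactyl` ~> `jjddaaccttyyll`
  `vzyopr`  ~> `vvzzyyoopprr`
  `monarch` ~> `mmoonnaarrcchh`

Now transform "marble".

What's happening: double every character.
Doing the same to "marble": "mmaarrbbllee".

mmaarrbbllee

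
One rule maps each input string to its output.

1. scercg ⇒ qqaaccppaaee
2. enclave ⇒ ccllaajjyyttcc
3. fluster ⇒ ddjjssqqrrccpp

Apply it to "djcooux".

The transformation: double every character, then shift every letter 2 places backward in the alphabet (wrapping around).
Working it through for "djcooux": intermediate "ddjjccoooouuxx", final "bbhhaammmmssvv".

bbhhaammmmssvv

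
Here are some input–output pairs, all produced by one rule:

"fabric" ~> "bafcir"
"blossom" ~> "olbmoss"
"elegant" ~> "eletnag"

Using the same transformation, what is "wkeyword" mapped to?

ekwdrowy

Each output is the input with this applied: move the first 3 characters to the end (rotate left by 3), then reverse the string.
Working it through for "wkeyword": intermediate "ywordwke", final "ekwdrowy".
(Check on "fabric": → "ricfab" → "bafcir" ✓)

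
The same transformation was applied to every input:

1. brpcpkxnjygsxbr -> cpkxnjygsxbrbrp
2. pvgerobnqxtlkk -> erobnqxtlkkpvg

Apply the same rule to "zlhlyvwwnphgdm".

The rule is to move the first 3 characters to the end (rotate left by 3).
"zlhlyvwwnphgdm" → "lyvwwnphgdmzlh".

lyvwwnphgdmzlh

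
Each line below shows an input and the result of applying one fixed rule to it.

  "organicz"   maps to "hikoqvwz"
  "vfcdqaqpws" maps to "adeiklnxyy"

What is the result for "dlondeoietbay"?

bgijllmmqtvww

The pattern: shift every letter 8 places forward in the alphabet (wrapping around), then sort the characters into alphabetical order.
For "dlondeoietbay", step one produces "ltwvlmwqmbjig"; step two turns that into "bgijllmmqtvww".
(Check on "organicz": → "wzoivqkh" → "hikoqvwz" ✓)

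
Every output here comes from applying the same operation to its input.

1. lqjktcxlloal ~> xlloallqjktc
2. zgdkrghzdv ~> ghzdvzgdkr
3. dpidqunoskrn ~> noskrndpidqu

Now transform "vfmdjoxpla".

oxplavfmdj

Each output is the input with this applied: swap the front and back halves of the string.
For "vfmdjoxpla" the result is "oxplavfmdj".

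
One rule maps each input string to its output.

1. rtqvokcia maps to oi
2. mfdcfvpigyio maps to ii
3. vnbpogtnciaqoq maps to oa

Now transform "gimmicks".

Each output is the input with this applied: keep one character in every 3, starting at position 2 (positions 2nd, 5th, 8th, ...), then keep only the vowels.
Applying both steps to "gimmicks": "iis", then "ii".

ii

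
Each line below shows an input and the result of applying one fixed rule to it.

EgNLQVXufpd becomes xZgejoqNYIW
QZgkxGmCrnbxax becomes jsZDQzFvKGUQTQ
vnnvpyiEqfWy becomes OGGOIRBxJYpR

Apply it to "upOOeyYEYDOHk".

The transformation: shift every letter 7 places backward in the alphabet (wrapping around), then flip the case of every letter.
For "upOOeyYEYDOHk" the result is "NIhhXRrxrwhaD".

NIhhXRrxrwhaD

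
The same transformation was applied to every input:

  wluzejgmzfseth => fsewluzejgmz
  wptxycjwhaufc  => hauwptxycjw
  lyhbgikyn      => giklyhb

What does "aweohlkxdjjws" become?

Rule — delete the last 2 characters, then move the last 3 characters to the front (rotate right by 3).
Starting from "aweohlkxdjjws": after the first operation, "aweohlkxdjj"; after the second, "djjaweohlkx".

djjaweohlkx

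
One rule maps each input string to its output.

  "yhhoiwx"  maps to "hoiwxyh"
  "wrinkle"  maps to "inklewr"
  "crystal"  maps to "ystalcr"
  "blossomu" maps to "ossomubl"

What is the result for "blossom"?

ossombl

Rule — move the first 2 characters to the end (rotate left by 2).
So "blossom" becomes "ossombl".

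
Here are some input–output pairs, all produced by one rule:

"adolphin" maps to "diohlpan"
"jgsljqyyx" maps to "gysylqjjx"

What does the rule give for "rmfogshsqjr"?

mjfqosghsrr

Each output is the input with this applied: take characters alternately from the front and the back (1st, last, 2nd, 2nd-last, ...), then move the first 2 characters to the end (rotate left by 2).
For "rmfogshsqjr" the result is "mjfqosghsrr".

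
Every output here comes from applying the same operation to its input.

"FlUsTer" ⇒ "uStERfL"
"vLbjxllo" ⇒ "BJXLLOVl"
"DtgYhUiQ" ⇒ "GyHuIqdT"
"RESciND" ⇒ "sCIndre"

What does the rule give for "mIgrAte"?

GRaTEMi

Each output is the input with this applied: move the first 2 characters to the end (rotate left by 2), then flip the case of every letter.
"mIgrAte" → "GRaTEMi".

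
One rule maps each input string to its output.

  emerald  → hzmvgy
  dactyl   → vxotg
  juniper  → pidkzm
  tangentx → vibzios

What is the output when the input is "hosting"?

In each case the input is transformed by: delete the first character, then shift every letter 5 places backward in the alphabet (wrapping around).
"hosting" → "osting" → "jnodib".
(Check on "juniper": → "uniper" → "pidkzm" ✓)

jnodib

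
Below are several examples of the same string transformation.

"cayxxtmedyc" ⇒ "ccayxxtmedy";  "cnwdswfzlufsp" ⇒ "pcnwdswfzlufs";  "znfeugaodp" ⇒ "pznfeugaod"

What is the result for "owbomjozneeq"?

Looking at the pairs, the operation is to move the last character to the front.
Applying that to "owbomjozneeq" gives "qowbomjoznee".

qowbomjoznee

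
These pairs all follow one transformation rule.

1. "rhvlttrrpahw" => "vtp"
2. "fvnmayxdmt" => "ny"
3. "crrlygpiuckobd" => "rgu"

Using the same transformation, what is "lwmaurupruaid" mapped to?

mrr

The rule is to delete the last 3 characters, then keep one character in every 3, starting at position 3 (positions 3rd, 6th, 9th, ...).
Working it through for "lwmaurupruaid": intermediate "lwmaurupru", final "mrr".
(Check on "rhvlttrrpahw": → "rhvlttrrp" → "vtp" ✓)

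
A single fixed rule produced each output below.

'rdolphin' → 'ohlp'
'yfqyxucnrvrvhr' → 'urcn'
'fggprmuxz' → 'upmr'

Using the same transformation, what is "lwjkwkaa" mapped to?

Looking at the pairs, the operation is to take characters alternately from the front and the back (1st, last, 2nd, 2nd-last, ...), then keep only the last 4 characters.
"lwjkwkaa" → "lawajkkw" → "jkkw".

jkkw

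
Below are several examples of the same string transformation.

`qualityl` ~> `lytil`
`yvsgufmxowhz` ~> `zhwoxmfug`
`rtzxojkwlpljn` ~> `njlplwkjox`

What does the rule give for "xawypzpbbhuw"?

Each output is the input with this applied: reverse the string, then delete the last 3 characters.
For "xawypzpbbhuw", step one produces "wuhbbpzpywax"; step two turns that into "wuhbbpzpy".
(Check on "rtzxojkwlpljn": → "njlplwkjoxztr" → "njlplwkjox" ✓)

wuhbbpzpy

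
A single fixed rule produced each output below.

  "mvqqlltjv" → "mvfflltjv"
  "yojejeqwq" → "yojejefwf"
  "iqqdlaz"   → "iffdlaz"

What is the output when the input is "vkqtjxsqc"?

Rule — replace every "q" with "f".
So "vkqtjxsqc" becomes "vkftjxsfc".

vkftjxsfc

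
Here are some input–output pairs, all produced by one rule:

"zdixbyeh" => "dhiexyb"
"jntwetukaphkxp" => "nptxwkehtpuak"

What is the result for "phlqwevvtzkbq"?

In each case the input is transformed by: delete the first character, then take characters alternately from the front and the back (1st, last, 2nd, 2nd-last, ...).
Starting from "phlqwevvtzkbq": after the first operation, "hlqwevvtzkbq"; after the second, "hqlbqkwzetvv".

hqlbqkwzetvv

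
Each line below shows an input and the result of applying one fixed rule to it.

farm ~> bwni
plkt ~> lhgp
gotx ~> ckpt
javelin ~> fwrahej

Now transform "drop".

znkl

The pattern: shift every letter 4 places backward in the alphabet (wrapping around).
Doing the same to "drop": "znkl".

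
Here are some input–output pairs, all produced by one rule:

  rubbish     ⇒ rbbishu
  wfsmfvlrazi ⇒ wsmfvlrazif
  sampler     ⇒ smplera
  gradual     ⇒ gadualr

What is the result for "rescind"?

rscinde

The rule is to move the first character to the end, then swap the first and last characters.
On "rescind": the first step gives "escindr", and the second then gives "rscinde".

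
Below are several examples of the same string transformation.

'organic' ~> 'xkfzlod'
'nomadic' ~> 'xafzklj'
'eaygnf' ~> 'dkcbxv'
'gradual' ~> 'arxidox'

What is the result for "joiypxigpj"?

Looking at the pairs, the operation is to move the first 3 characters to the end (rotate left by 3), then shift every letter 3 places backward in the alphabet (wrapping around).
Working it through for "joiypxigpj": intermediate "ypxigpjjoi", final "vmufdmgglf".
(Check on "nomadic": → "adicnom" → "xafzklj" ✓)

vmufdmgglf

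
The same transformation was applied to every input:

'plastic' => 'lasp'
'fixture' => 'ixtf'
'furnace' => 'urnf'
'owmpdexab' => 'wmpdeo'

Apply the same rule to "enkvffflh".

Rule — delete the last 3 characters, then move the first character to the end.
Applying both steps to "enkvffflh": "enkvff", then "nkvffe".
(Check on "fixture": → "fixt" → "ixtf" ✓)

nkvffe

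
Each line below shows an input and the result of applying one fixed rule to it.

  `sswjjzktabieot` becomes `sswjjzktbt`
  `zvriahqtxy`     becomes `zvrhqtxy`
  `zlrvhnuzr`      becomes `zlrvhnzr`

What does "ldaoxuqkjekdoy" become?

Looking at the pairs, the operation is to remove every vowel.
On "ldaoxuqkjekdoy" that produces "ldxqkjkdy".

ldxqkjkdy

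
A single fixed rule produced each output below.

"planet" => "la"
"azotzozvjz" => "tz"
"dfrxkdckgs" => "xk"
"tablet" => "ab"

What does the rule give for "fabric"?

ab

Rule — swap the front and back halves of the string, then keep only the last 2 characters.
"fabric" → "ricfab" → "ab".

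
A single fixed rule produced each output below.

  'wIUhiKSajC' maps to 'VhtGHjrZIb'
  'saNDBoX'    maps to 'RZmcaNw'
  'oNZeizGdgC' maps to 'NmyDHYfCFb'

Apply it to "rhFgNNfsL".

The transformation: shift every letter 1 place backward in the alphabet (wrapping around), then flip the case of every letter.
Applying both steps to "rhFgNNfsL": "qgEfMMerK", then "QGeFmmERk".

QGeFmmERk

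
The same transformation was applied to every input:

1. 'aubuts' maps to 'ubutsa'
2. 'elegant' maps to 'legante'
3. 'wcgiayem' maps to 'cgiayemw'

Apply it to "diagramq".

iagramqd

The pattern: move the first character to the end.
On "diagramq" that produces "iagramqd".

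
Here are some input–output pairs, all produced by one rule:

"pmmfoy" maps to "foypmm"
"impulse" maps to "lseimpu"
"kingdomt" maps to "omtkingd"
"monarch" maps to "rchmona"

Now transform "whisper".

perwhis

Looking at the pairs, the operation is to move the last 3 characters to the front (rotate right by 3).
So "whisper" becomes "perwhis".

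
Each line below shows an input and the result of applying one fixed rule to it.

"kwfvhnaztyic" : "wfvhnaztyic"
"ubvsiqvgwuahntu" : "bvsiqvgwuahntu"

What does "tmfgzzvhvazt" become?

Each output is the input with this applied: delete the first character.
"tmfgzzvhvazt" → "mfgzzvhvazt".

mfgzzvhvazt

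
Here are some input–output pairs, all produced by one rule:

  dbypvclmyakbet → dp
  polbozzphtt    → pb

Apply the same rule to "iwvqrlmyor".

iq

Looking at the pairs, the operation is to keep one character in every 3, starting at position 1 (positions 1st, 4th, 7th, ...), then keep only the first 2 characters.
For "iwvqrlmyor", step one produces "iqmr"; step two turns that into "iq".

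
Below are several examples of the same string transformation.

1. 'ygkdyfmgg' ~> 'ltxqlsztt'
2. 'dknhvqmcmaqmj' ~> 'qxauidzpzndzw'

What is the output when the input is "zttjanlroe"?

mggwnayebr

Looking at the pairs, the operation is to shift every letter 13 places forward in the alphabet (wrapping around) — i.e. ROT13.
Doing the same to "zttjanlroe": "mggwnayebr".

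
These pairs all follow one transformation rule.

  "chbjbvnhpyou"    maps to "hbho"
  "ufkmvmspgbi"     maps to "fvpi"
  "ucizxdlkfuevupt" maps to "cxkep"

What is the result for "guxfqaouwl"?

Each output is the input with this applied: keep one character in every 3, starting at position 2 (positions 2nd, 5th, 8th, ...).
Doing the same to "guxfqaouwl": "uqu".

uqu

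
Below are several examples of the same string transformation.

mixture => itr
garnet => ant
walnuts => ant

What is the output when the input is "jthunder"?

The rule is to keep every other character starting from the second (positions 2nd, 4th, 6th, ...).
Applying that to "jthunder" gives "tudr".

tudr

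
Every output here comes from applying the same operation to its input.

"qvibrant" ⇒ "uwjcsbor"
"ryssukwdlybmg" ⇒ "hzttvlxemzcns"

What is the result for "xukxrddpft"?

uvlyseeqgy

In each case the input is transformed by: shift every letter 1 place forward in the alphabet (wrapping around), then swap the first and last characters.
Starting from "xukxrddpft": after the first operation, "yvlyseeqgu"; after the second, "uvlyseeqgy".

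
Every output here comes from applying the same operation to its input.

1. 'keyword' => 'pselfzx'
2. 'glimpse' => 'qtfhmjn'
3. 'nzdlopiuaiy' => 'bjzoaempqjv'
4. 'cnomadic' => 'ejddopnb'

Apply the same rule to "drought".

hiuespv

What's happening: move the last 3 characters to the front (rotate right by 3), then shift every letter 1 place forward in the alphabet (wrapping around).
Applying both steps to "drought": "ghtdrou", then "hiuespv".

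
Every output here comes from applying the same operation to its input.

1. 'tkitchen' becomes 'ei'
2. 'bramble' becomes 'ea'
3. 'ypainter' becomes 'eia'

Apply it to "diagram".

aai

Rule — reverse the string, then keep only the vowels.
On "diagram": the first step gives "margaid", and the second then gives "aai".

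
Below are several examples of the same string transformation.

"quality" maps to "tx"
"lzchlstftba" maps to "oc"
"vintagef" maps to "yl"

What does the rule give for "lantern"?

od

The rule is to shift every letter 3 places forward in the alphabet (wrapping around), then keep only the first 2 characters.
Starting from "lantern": after the first operation, "odqwhuq"; after the second, "od".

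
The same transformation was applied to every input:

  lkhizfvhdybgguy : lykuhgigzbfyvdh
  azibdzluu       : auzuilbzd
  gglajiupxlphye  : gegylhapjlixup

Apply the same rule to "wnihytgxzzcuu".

wunuichzyztxg

Each output is the input with this applied: take characters alternately from the front and the back (1st, last, 2nd, 2nd-last, ...).
On "wnihytgxzzcuu" that produces "wunuichzyztxg".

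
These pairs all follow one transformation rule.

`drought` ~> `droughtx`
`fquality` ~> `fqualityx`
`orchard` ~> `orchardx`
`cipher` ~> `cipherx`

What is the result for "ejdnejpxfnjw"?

ejdnejpxfnjwx

What's happening: append "x".
"ejdnejpxfnjw" → "ejdnejpxfnjwx".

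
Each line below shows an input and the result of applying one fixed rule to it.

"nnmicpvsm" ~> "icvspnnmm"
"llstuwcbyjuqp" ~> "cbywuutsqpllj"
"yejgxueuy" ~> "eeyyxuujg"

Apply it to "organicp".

Rule — sort the characters into reverse alphabetical order, then move the last 2 characters to the front (rotate right by 2).
On "organicp": the first step gives "rponigca", and the second then gives "carponig".

carponig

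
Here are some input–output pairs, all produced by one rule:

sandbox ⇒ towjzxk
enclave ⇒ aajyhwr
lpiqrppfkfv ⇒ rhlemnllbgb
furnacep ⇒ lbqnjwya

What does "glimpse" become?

Looking at the pairs, the operation is to move the last character to the front, then shift every letter 4 places backward in the alphabet (wrapping around).
Applying both steps to "glimpse": "eglimps", then "acheilo".
(Check on "sandbox": → "xsandbo" → "towjzxk" ✓)

acheilo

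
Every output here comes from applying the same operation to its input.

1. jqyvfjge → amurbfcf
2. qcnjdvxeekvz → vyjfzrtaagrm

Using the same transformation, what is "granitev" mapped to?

Each output is the input with this applied: shift every letter 4 places backward in the alphabet (wrapping around), then swap the first and last characters.
So "granitev" becomes "rnwjepac".

rnwjepac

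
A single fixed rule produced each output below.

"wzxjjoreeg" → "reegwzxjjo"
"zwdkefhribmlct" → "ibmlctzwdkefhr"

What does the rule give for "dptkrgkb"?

gkbdptkr

What's happening: swap the front and back halves of the string, then move the first character to the end.
"dptkrgkb" → "rgkbdptk" → "gkbdptkr".
(Check on "zwdkefhribmlct": → "ribmlctzwdkefh" → "ibmlctzwdkefhr" ✓)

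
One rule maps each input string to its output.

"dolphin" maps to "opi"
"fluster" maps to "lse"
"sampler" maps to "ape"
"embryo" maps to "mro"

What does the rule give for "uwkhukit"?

Looking at the pairs, the operation is to keep every other character starting from the second (positions 2nd, 4th, 6th, ...).
So "uwkhukit" becomes "whkt".

whkt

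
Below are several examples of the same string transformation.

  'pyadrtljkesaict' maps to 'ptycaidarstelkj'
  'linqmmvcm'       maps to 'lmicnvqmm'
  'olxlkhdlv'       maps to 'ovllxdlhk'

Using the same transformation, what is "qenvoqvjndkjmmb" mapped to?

The transformation: take characters alternately from the front and the back (1st, last, 2nd, 2nd-last, ...).
Doing the same to "qenvoqvjndkjmmb": "qbemnmvjokqdvnj".

qbemnmvjokqdvnj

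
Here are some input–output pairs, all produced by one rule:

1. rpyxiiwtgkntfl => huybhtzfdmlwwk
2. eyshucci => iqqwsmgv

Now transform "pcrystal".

ghozdqfm

Each output is the input with this applied: swap the front and back halves of the string, then shift every letter 12 places backward in the alphabet (wrapping around).
Working it through for "pcrystal": intermediate "stalpcry", final "ghozdqfm".
(Check on "eyshucci": → "uccieysh" → "iqqwsmgv" ✓)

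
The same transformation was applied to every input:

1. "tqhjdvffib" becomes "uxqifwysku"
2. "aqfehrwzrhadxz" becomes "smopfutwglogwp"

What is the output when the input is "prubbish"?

The transformation: move the last 3 characters to the front (rotate right by 3), then shift every letter 11 places backward in the alphabet (wrapping around).
"prubbish" → "ishprubb" → "xhwegjqq".

xhwegjqq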